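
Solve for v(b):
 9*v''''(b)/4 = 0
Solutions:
 v(b) = C1 + C2*b + C3*b^2 + C4*b^3


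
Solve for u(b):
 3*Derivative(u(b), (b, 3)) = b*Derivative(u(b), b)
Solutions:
 u(b) = C1 + Integral(C2*airyai(3^(2/3)*b/3) + C3*airybi(3^(2/3)*b/3), b)


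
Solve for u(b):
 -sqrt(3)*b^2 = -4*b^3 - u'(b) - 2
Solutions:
 u(b) = C1 - b^4 + sqrt(3)*b^3/3 - 2*b


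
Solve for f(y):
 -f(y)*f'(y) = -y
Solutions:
 f(y) = -sqrt(C1 + y^2)
 f(y) = sqrt(C1 + y^2)


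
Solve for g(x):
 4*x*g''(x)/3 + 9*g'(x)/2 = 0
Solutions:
 g(x) = C1 + C2/x^(19/8)


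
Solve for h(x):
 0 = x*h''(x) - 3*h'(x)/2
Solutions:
 h(x) = C1 + C2*x^(5/2)


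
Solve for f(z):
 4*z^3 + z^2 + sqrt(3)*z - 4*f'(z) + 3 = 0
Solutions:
 f(z) = C1 + z^4/4 + z^3/12 + sqrt(3)*z^2/8 + 3*z/4


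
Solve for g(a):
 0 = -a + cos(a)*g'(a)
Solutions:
 g(a) = C1 + Integral(a/cos(a), a)


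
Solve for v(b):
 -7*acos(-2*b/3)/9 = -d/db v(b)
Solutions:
 v(b) = C1 + 7*b*acos(-2*b/3)/9 + 7*sqrt(9 - 4*b^2)/18


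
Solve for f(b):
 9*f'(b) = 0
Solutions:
 f(b) = C1


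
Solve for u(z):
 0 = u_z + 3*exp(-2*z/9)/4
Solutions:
 u(z) = C1 + 27*exp(-2*z/9)/8


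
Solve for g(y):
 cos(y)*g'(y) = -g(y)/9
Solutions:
 g(y) = C1*(sin(y) - 1)^(1/18)/(sin(y) + 1)^(1/18)


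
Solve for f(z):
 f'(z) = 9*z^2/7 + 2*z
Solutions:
 f(z) = C1 + 3*z^3/7 + z^2


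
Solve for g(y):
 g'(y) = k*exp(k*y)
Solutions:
 g(y) = C1 + exp(k*y)


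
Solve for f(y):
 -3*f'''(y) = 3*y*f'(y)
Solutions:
 f(y) = C1 + Integral(C2*airyai(-y) + C3*airybi(-y), y)


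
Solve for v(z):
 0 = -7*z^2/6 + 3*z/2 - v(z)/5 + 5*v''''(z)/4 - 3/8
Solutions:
 v(z) = C1*exp(-sqrt(10)*z/5) + C2*exp(sqrt(10)*z/5) + C3*sin(sqrt(10)*z/5) + C4*cos(sqrt(10)*z/5) - 35*z^2/6 + 15*z/2 - 15/8


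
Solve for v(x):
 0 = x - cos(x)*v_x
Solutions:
 v(x) = C1 + Integral(x/cos(x), x)


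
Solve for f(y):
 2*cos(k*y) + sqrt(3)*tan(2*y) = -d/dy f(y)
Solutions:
 f(y) = C1 - 2*Piecewise((sin(k*y)/k, Ne(k, 0)), (y, True)) + sqrt(3)*log(cos(2*y))/2


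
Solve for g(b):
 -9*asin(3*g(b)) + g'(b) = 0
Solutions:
 Integral(1/asin(3*_y), (_y, g(b))) = C1 + 9*b


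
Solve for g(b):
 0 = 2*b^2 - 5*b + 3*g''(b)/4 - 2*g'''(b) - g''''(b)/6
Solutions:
 g(b) = C1 + C2*b + C3*exp(3*b*(-2 + 3*sqrt(2)/2)) + C4*exp(-3*b*(2 + 3*sqrt(2)/2)) - 2*b^4/9 - 34*b^3/27 - 32*b^2/3


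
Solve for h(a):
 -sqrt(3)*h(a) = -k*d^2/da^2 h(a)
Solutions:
 h(a) = C1*exp(-3^(1/4)*a*sqrt(1/k)) + C2*exp(3^(1/4)*a*sqrt(1/k))


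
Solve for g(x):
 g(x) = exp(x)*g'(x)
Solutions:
 g(x) = C1*exp(-exp(-x))


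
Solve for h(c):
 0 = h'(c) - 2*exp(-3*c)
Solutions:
 h(c) = C1 - 2*exp(-3*c)/3


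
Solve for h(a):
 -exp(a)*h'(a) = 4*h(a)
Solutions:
 h(a) = C1*exp(4*exp(-a))


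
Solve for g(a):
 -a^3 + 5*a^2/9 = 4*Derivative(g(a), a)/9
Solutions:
 g(a) = C1 - 9*a^4/16 + 5*a^3/12


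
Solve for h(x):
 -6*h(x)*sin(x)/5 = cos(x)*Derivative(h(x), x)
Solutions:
 h(x) = C1*cos(x)^(6/5)


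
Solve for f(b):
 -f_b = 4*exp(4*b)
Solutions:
 f(b) = C1 - exp(4*b)


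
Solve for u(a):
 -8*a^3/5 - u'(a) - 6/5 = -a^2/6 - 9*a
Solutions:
 u(a) = C1 - 2*a^4/5 + a^3/18 + 9*a^2/2 - 6*a/5


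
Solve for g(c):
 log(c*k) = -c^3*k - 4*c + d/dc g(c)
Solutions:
 g(c) = C1 + c^4*k/4 + 2*c^2 + c*log(c*k) - c


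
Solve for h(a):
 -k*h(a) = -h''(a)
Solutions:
 h(a) = C1*exp(-a*sqrt(k)) + C2*exp(a*sqrt(k))


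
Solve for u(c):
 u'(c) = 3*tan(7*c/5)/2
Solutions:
 u(c) = C1 - 15*log(cos(7*c/5))/14


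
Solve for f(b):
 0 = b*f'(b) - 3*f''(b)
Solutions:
 f(b) = C1 + C2*erfi(sqrt(6)*b/6)


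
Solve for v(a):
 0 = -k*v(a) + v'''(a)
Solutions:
 v(a) = C1*exp(a*k^(1/3)) + C2*exp(a*k^(1/3)*(-1 + sqrt(3)*I)/2) + C3*exp(-a*k^(1/3)*(1 + sqrt(3)*I)/2)


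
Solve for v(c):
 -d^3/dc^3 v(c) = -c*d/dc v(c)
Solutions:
 v(c) = C1 + Integral(C2*airyai(c) + C3*airybi(c), c)


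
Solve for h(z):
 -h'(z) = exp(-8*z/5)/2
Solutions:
 h(z) = C1 + 5*exp(-8*z/5)/16


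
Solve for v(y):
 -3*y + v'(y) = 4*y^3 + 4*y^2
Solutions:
 v(y) = C1 + y^4 + 4*y^3/3 + 3*y^2/2


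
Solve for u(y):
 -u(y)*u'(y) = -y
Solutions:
 u(y) = -sqrt(C1 + y^2)
 u(y) = sqrt(C1 + y^2)


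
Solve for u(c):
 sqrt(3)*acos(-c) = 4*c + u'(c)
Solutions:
 u(c) = C1 - 2*c^2 + sqrt(3)*(c*acos(-c) + sqrt(1 - c^2))


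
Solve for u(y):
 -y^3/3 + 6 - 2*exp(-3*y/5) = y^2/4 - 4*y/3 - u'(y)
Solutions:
 u(y) = C1 + y^4/12 + y^3/12 - 2*y^2/3 - 6*y - 10*exp(-3*y/5)/3


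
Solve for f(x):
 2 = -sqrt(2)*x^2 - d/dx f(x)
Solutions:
 f(x) = C1 - sqrt(2)*x^3/3 - 2*x


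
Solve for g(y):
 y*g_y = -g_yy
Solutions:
 g(y) = C1 + C2*erf(sqrt(2)*y/2)


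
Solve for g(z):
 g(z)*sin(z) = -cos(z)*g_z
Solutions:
 g(z) = C1*cos(z)


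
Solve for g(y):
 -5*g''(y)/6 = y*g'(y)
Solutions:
 g(y) = C1 + C2*erf(sqrt(15)*y/5)


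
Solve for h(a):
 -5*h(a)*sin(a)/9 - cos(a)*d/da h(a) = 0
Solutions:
 h(a) = C1*cos(a)^(5/9)


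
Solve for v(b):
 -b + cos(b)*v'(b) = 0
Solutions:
 v(b) = C1 + Integral(b/cos(b), b)


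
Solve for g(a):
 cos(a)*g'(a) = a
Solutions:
 g(a) = C1 + Integral(a/cos(a), a)


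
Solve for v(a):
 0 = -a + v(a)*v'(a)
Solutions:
 v(a) = -sqrt(C1 + a^2)
 v(a) = sqrt(C1 + a^2)


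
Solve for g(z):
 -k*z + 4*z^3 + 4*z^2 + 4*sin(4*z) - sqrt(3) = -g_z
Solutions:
 g(z) = C1 + k*z^2/2 - z^4 - 4*z^3/3 + sqrt(3)*z + cos(4*z)


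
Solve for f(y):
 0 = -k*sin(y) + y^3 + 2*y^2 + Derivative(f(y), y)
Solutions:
 f(y) = C1 - k*cos(y) - y^4/4 - 2*y^3/3


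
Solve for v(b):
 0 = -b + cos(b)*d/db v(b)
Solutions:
 v(b) = C1 + Integral(b/cos(b), b)


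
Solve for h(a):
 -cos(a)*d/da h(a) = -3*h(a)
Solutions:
 h(a) = C1*(sin(a) + 1)^(3/2)/(sin(a) - 1)^(3/2)


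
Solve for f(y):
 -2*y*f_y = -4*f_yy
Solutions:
 f(y) = C1 + C2*erfi(y/2)


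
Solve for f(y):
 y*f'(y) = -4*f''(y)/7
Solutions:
 f(y) = C1 + C2*erf(sqrt(14)*y/4)


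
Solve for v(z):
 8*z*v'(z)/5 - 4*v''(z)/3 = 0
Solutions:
 v(z) = C1 + C2*erfi(sqrt(15)*z/5)


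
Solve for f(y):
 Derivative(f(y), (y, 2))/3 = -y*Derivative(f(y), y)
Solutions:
 f(y) = C1 + C2*erf(sqrt(6)*y/2)


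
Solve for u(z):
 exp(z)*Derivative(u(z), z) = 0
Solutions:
 u(z) = C1


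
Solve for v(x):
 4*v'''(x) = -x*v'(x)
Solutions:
 v(x) = C1 + Integral(C2*airyai(-2^(1/3)*x/2) + C3*airybi(-2^(1/3)*x/2), x)


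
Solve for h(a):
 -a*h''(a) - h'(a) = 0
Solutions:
 h(a) = C1 + C2*log(a)


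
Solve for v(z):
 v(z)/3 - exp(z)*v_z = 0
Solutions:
 v(z) = C1*exp(-exp(-z)/3)


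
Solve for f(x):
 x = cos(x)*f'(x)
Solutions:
 f(x) = C1 + Integral(x/cos(x), x)


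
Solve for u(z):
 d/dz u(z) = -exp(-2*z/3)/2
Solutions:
 u(z) = C1 + 3*exp(-2*z/3)/4


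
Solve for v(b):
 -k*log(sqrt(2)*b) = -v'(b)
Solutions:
 v(b) = C1 + b*k*log(b) - b*k + b*k*log(2)/2


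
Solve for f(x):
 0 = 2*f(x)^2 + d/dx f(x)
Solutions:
 f(x) = 1/(C1 + 2*x)


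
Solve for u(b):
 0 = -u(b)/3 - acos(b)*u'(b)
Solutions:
 u(b) = C1*exp(-Integral(1/acos(b), b)/3)


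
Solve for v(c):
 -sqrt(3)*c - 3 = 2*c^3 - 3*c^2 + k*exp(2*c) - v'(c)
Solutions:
 v(c) = C1 + c^4/2 - c^3 + sqrt(3)*c^2/2 + 3*c + k*exp(2*c)/2


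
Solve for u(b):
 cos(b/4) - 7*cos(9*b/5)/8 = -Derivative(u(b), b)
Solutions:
 u(b) = C1 - 4*sin(b/4) + 35*sin(9*b/5)/72


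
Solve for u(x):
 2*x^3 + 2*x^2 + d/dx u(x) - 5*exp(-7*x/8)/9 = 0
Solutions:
 u(x) = C1 - x^4/2 - 2*x^3/3 - 40*exp(-7*x/8)/63


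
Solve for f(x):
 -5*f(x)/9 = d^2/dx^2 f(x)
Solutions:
 f(x) = C1*sin(sqrt(5)*x/3) + C2*cos(sqrt(5)*x/3)


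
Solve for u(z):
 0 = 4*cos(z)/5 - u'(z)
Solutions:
 u(z) = C1 + 4*sin(z)/5


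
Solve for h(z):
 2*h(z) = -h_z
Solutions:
 h(z) = C1*exp(-2*z)


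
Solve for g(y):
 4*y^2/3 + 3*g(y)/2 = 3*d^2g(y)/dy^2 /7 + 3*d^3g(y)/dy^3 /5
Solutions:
 g(y) = C1*exp(-y*(10*10^(2/3)/(21*sqrt(190281) + 9161)^(1/3) + 20 + 10^(1/3)*(21*sqrt(190281) + 9161)^(1/3))/84)*sin(10^(1/3)*sqrt(3)*y*(-(21*sqrt(190281) + 9161)^(1/3) + 10*10^(1/3)/(21*sqrt(190281) + 9161)^(1/3))/84) + C2*exp(-y*(10*10^(2/3)/(21*sqrt(190281) + 9161)^(1/3) + 20 + 10^(1/3)*(21*sqrt(190281) + 9161)^(1/3))/84)*cos(10^(1/3)*sqrt(3)*y*(-(21*sqrt(190281) + 9161)^(1/3) + 10*10^(1/3)/(21*sqrt(190281) + 9161)^(1/3))/84) + C3*exp(y*(-10 + 10*10^(2/3)/(21*sqrt(190281) + 9161)^(1/3) + 10^(1/3)*(21*sqrt(190281) + 9161)^(1/3))/42) - 8*y^2/9 - 32/63


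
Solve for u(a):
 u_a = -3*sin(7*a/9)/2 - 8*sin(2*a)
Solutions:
 u(a) = C1 + 27*cos(7*a/9)/14 + 4*cos(2*a)


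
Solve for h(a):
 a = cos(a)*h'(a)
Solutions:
 h(a) = C1 + Integral(a/cos(a), a)


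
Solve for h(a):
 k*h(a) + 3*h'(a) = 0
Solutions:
 h(a) = C1*exp(-a*k/3)


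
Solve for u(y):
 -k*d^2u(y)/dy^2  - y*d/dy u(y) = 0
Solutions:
 u(y) = C1 + C2*sqrt(k)*erf(sqrt(2)*y*sqrt(1/k)/2)


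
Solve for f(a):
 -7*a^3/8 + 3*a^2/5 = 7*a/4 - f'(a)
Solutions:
 f(a) = C1 + 7*a^4/32 - a^3/5 + 7*a^2/8


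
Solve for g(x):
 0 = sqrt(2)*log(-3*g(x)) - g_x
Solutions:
 -sqrt(2)*Integral(1/(log(-_y) + log(3)), (_y, g(x)))/2 = C1 - x


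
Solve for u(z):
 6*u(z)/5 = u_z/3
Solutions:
 u(z) = C1*exp(18*z/5)


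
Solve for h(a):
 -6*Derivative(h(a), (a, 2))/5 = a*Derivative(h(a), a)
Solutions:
 h(a) = C1 + C2*erf(sqrt(15)*a/6)


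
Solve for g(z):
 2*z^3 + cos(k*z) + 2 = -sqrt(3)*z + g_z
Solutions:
 g(z) = C1 + z^4/2 + sqrt(3)*z^2/2 + 2*z + sin(k*z)/k


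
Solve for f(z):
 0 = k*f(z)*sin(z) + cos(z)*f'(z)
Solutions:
 f(z) = C1*exp(k*log(cos(z)))


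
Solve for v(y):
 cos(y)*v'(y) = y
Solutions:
 v(y) = C1 + Integral(y/cos(y), y)


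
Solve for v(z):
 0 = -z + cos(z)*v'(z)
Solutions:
 v(z) = C1 + Integral(z/cos(z), z)


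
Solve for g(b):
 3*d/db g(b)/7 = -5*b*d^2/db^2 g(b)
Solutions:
 g(b) = C1 + C2*b^(32/35)


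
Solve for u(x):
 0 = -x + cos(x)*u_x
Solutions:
 u(x) = C1 + Integral(x/cos(x), x)


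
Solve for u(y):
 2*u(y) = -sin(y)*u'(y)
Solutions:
 u(y) = C1*(cos(y) + 1)/(cos(y) - 1)


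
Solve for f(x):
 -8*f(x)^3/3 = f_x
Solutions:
 f(x) = -sqrt(6)*sqrt(-1/(C1 - 8*x))/2
 f(x) = sqrt(6)*sqrt(-1/(C1 - 8*x))/2


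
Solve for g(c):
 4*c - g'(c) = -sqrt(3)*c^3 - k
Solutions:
 g(c) = C1 + sqrt(3)*c^4/4 + 2*c^2 + c*k


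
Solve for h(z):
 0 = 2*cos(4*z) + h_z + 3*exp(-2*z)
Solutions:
 h(z) = C1 - sin(4*z)/2 + 3*exp(-2*z)/2


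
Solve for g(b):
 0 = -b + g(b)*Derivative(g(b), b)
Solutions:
 g(b) = -sqrt(C1 + b^2)
 g(b) = sqrt(C1 + b^2)


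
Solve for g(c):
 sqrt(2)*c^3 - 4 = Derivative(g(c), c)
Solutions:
 g(c) = C1 + sqrt(2)*c^4/4 - 4*c


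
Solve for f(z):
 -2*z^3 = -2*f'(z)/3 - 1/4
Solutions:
 f(z) = C1 + 3*z^4/4 - 3*z/8


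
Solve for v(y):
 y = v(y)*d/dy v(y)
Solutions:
 v(y) = -sqrt(C1 + y^2)
 v(y) = sqrt(C1 + y^2)


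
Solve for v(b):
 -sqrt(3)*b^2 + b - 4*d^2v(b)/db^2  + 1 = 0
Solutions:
 v(b) = C1 + C2*b - sqrt(3)*b^4/48 + b^3/24 + b^2/8


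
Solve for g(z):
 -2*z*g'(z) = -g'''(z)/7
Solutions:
 g(z) = C1 + Integral(C2*airyai(14^(1/3)*z) + C3*airybi(14^(1/3)*z), z)


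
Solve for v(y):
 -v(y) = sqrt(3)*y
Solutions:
 v(y) = -sqrt(3)*y


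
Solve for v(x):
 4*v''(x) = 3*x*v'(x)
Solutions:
 v(x) = C1 + C2*erfi(sqrt(6)*x/4)


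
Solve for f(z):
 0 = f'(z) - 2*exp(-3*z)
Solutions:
 f(z) = C1 - 2*exp(-3*z)/3


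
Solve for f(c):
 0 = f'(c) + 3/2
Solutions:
 f(c) = C1 - 3*c/2


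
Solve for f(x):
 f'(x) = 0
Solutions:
 f(x) = C1


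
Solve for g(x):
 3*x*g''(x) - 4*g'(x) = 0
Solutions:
 g(x) = C1 + C2*x^(7/3)


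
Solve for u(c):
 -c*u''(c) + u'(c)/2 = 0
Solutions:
 u(c) = C1 + C2*c^(3/2)


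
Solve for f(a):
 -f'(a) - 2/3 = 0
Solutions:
 f(a) = C1 - 2*a/3


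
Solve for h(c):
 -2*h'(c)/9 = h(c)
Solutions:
 h(c) = C1*exp(-9*c/2)


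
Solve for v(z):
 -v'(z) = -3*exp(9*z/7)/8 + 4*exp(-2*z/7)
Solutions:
 v(z) = C1 + 7*exp(9*z/7)/24 + 14*exp(-2*z/7)


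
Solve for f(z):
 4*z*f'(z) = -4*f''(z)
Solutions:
 f(z) = C1 + C2*erf(sqrt(2)*z/2)


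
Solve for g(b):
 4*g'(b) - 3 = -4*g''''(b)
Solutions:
 g(b) = C1 + C4*exp(-b) + 3*b/4 + (C2*sin(sqrt(3)*b/2) + C3*cos(sqrt(3)*b/2))*exp(b/2)


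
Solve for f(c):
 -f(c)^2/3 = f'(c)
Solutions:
 f(c) = 3/(C1 + c)


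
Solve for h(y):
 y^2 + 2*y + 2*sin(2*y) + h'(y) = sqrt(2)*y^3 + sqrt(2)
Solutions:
 h(y) = C1 + sqrt(2)*y^4/4 - y^3/3 - y^2 + sqrt(2)*y + cos(2*y)


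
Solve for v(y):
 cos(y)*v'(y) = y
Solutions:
 v(y) = C1 + Integral(y/cos(y), y)


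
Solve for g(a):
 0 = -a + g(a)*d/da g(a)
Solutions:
 g(a) = -sqrt(C1 + a^2)
 g(a) = sqrt(C1 + a^2)


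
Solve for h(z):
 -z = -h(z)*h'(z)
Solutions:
 h(z) = -sqrt(C1 + z^2)
 h(z) = sqrt(C1 + z^2)


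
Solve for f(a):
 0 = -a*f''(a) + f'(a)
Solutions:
 f(a) = C1 + C2*a^2


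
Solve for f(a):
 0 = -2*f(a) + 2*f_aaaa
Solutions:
 f(a) = C1*exp(-a) + C2*exp(a) + C3*sin(a) + C4*cos(a)


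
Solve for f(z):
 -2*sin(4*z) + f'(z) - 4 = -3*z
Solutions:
 f(z) = C1 - 3*z^2/2 + 4*z - cos(4*z)/2


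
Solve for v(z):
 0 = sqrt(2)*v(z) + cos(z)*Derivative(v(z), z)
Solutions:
 v(z) = C1*(sin(z) - 1)^(sqrt(2)/2)/(sin(z) + 1)^(sqrt(2)/2)


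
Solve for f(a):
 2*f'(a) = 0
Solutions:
 f(a) = C1


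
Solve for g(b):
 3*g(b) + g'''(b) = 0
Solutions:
 g(b) = C3*exp(-3^(1/3)*b) + (C1*sin(3^(5/6)*b/2) + C2*cos(3^(5/6)*b/2))*exp(3^(1/3)*b/2)


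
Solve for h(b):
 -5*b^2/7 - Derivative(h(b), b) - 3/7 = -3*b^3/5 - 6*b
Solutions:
 h(b) = C1 + 3*b^4/20 - 5*b^3/21 + 3*b^2 - 3*b/7


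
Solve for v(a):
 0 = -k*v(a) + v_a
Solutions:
 v(a) = C1*exp(a*k)


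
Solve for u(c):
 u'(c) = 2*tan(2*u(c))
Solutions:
 u(c) = -asin(C1*exp(4*c))/2 + pi/2
 u(c) = asin(C1*exp(4*c))/2


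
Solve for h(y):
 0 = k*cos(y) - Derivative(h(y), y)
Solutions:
 h(y) = C1 + k*sin(y)


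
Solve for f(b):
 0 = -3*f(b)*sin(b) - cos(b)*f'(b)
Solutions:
 f(b) = C1*cos(b)^3


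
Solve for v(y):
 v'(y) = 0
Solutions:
 v(y) = C1


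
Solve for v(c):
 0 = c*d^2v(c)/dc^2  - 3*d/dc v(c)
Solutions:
 v(c) = C1 + C2*c^4


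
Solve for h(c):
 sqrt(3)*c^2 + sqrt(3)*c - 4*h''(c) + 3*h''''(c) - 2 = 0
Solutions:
 h(c) = C1 + C2*c + C3*exp(-2*sqrt(3)*c/3) + C4*exp(2*sqrt(3)*c/3) + sqrt(3)*c^4/48 + sqrt(3)*c^3/24 + c^2*(-4 + 3*sqrt(3))/16


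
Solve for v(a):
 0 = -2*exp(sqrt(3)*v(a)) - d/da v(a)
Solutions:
 v(a) = sqrt(3)*(2*log(1/(C1 + 2*a)) - log(3))/6


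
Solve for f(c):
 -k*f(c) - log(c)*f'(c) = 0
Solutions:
 f(c) = C1*exp(-k*li(c))


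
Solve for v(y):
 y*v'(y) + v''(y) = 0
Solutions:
 v(y) = C1 + C2*erf(sqrt(2)*y/2)


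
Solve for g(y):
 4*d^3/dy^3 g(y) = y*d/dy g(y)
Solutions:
 g(y) = C1 + Integral(C2*airyai(2^(1/3)*y/2) + C3*airybi(2^(1/3)*y/2), y)


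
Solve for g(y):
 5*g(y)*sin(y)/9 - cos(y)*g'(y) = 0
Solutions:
 g(y) = C1/cos(y)^(5/9)


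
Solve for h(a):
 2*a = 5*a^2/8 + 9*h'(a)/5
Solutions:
 h(a) = C1 - 25*a^3/216 + 5*a^2/9


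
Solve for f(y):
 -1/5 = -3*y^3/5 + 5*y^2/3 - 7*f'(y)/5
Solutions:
 f(y) = C1 - 3*y^4/28 + 25*y^3/63 + y/7


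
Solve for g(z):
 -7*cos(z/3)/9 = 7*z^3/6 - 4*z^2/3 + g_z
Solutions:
 g(z) = C1 - 7*z^4/24 + 4*z^3/9 - 7*sin(z/3)/3


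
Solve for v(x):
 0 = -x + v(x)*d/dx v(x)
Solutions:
 v(x) = -sqrt(C1 + x^2)
 v(x) = sqrt(C1 + x^2)


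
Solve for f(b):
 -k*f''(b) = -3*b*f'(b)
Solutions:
 f(b) = C1 + C2*erf(sqrt(6)*b*sqrt(-1/k)/2)/sqrt(-1/k)


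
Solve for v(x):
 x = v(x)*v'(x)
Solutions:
 v(x) = -sqrt(C1 + x^2)
 v(x) = sqrt(C1 + x^2)


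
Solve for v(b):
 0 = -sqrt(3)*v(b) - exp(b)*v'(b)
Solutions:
 v(b) = C1*exp(sqrt(3)*exp(-b))


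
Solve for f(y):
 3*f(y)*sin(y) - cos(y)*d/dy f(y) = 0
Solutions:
 f(y) = C1/cos(y)^3


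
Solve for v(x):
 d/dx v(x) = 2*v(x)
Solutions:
 v(x) = C1*exp(2*x)


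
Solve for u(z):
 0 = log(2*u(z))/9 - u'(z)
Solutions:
 -9*Integral(1/(log(_y) + log(2)), (_y, u(z))) = C1 - z


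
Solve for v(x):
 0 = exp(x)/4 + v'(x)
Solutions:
 v(x) = C1 - exp(x)/4


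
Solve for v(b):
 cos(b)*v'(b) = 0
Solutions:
 v(b) = C1


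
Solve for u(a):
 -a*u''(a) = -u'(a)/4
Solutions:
 u(a) = C1 + C2*a^(5/4)


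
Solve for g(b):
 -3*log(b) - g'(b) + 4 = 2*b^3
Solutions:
 g(b) = C1 - b^4/2 - 3*b*log(b) + 7*b


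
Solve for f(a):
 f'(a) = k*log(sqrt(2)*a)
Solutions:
 f(a) = C1 + a*k*log(a) - a*k + a*k*log(2)/2


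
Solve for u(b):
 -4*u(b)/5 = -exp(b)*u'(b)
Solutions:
 u(b) = C1*exp(-4*exp(-b)/5)


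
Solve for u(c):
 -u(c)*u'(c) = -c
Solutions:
 u(c) = -sqrt(C1 + c^2)
 u(c) = sqrt(C1 + c^2)


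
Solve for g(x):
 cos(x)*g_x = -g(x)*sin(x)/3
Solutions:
 g(x) = C1*cos(x)^(1/3)


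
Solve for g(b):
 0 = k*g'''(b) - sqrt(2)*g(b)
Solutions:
 g(b) = C1*exp(2^(1/6)*b*(1/k)^(1/3)) + C2*exp(2^(1/6)*b*(-1 + sqrt(3)*I)*(1/k)^(1/3)/2) + C3*exp(-2^(1/6)*b*(1 + sqrt(3)*I)*(1/k)^(1/3)/2)


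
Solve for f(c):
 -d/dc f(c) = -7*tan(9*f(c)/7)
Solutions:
 f(c) = -7*asin(C1*exp(9*c))/9 + 7*pi/9
 f(c) = 7*asin(C1*exp(9*c))/9


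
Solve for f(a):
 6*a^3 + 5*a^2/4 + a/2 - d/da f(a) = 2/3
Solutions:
 f(a) = C1 + 3*a^4/2 + 5*a^3/12 + a^2/4 - 2*a/3


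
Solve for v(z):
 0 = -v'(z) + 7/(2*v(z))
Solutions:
 v(z) = -sqrt(C1 + 7*z)
 v(z) = sqrt(C1 + 7*z)


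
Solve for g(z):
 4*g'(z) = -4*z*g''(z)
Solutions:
 g(z) = C1 + C2*log(z)


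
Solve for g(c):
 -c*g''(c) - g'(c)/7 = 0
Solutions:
 g(c) = C1 + C2*c^(6/7)


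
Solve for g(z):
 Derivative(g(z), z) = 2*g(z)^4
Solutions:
 g(z) = (-1/(C1 + 6*z))^(1/3)
 g(z) = (-1/(C1 + 2*z))^(1/3)*(-3^(2/3) - 3*3^(1/6)*I)/6
 g(z) = (-1/(C1 + 2*z))^(1/3)*(-3^(2/3) + 3*3^(1/6)*I)/6


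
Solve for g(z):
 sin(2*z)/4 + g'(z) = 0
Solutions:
 g(z) = C1 + cos(2*z)/8


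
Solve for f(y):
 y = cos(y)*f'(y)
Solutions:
 f(y) = C1 + Integral(y/cos(y), y)


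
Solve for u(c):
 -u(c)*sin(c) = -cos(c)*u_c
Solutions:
 u(c) = C1/cos(c)


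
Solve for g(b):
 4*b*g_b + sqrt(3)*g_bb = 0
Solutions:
 g(b) = C1 + C2*erf(sqrt(2)*3^(3/4)*b/3)


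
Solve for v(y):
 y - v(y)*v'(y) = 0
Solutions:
 v(y) = -sqrt(C1 + y^2)
 v(y) = sqrt(C1 + y^2)


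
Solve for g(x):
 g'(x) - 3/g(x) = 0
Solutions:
 g(x) = -sqrt(C1 + 6*x)
 g(x) = sqrt(C1 + 6*x)


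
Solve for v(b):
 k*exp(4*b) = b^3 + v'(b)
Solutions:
 v(b) = C1 - b^4/4 + k*exp(4*b)/4


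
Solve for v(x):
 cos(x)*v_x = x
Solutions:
 v(x) = C1 + Integral(x/cos(x), x)


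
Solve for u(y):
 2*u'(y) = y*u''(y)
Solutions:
 u(y) = C1 + C2*y^3


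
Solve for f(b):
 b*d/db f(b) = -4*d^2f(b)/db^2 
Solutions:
 f(b) = C1 + C2*erf(sqrt(2)*b/4)


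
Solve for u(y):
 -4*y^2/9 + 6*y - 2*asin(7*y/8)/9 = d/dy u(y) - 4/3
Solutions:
 u(y) = C1 - 4*y^3/27 + 3*y^2 - 2*y*asin(7*y/8)/9 + 4*y/3 - 2*sqrt(64 - 49*y^2)/63


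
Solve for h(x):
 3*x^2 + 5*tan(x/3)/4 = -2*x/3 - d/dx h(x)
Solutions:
 h(x) = C1 - x^3 - x^2/3 + 15*log(cos(x/3))/4


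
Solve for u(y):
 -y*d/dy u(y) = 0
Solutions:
 u(y) = C1


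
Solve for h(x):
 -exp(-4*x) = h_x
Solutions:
 h(x) = C1 + exp(-4*x)/4


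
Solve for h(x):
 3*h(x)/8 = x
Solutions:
 h(x) = 8*x/3


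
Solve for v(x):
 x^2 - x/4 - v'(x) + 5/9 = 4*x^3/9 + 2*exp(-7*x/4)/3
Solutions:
 v(x) = C1 - x^4/9 + x^3/3 - x^2/8 + 5*x/9 + 8*exp(-7*x/4)/21


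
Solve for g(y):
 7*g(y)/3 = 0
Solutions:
 g(y) = 0


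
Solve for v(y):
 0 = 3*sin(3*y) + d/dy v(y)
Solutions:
 v(y) = C1 + cos(3*y)


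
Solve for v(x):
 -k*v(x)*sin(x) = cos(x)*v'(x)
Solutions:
 v(x) = C1*exp(k*log(cos(x)))


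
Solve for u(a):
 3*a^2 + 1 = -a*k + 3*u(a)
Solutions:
 u(a) = a^2 + a*k/3 + 1/3


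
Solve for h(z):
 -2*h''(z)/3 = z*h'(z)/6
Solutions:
 h(z) = C1 + C2*erf(sqrt(2)*z/4)


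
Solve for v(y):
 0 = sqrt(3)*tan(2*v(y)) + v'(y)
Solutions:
 v(y) = -asin(C1*exp(-2*sqrt(3)*y))/2 + pi/2
 v(y) = asin(C1*exp(-2*sqrt(3)*y))/2


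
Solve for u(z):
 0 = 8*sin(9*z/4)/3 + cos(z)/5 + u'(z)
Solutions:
 u(z) = C1 - sin(z)/5 + 32*cos(9*z/4)/27


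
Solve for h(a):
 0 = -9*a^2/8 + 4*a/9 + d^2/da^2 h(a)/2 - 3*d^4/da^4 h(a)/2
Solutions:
 h(a) = C1 + C2*a + C3*exp(-sqrt(3)*a/3) + C4*exp(sqrt(3)*a/3) + 3*a^4/16 - 4*a^3/27 + 27*a^2/4


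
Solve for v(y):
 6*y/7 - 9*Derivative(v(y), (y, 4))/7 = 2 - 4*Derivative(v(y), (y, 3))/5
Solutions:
 v(y) = C1 + C2*y + C3*y^2 + C4*exp(28*y/45) - 5*y^4/112 + 305*y^3/2352


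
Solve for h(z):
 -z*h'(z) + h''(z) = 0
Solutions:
 h(z) = C1 + C2*erfi(sqrt(2)*z/2)


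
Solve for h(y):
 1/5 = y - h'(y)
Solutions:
 h(y) = C1 + y^2/2 - y/5


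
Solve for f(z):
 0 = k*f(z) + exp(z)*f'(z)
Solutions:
 f(z) = C1*exp(k*exp(-z))


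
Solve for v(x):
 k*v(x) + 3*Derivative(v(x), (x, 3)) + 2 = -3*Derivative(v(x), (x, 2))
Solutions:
 v(x) = C1*exp(-x*((9*k/2 + sqrt((9*k + 2)^2 - 4)/2 + 1)^(1/3) + 1 + (9*k/2 + sqrt((9*k + 2)^2 - 4)/2 + 1)^(-1/3))/3) + C2*exp(x*((9*k/2 + sqrt((9*k + 2)^2 - 4)/2 + 1)^(1/3) - sqrt(3)*I*(9*k/2 + sqrt((9*k + 2)^2 - 4)/2 + 1)^(1/3) - 2 - 4/((-1 + sqrt(3)*I)*(9*k/2 + sqrt((9*k + 2)^2 - 4)/2 + 1)^(1/3)))/6) + C3*exp(x*((9*k/2 + sqrt((9*k + 2)^2 - 4)/2 + 1)^(1/3) + sqrt(3)*I*(9*k/2 + sqrt((9*k + 2)^2 - 4)/2 + 1)^(1/3) - 2 + 4/((1 + sqrt(3)*I)*(9*k/2 + sqrt((9*k + 2)^2 - 4)/2 + 1)^(1/3)))/6) - 2/k


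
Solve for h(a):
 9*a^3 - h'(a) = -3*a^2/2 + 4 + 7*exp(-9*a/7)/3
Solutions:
 h(a) = C1 + 9*a^4/4 + a^3/2 - 4*a + 49*exp(-9*a/7)/27


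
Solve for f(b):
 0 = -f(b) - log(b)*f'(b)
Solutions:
 f(b) = C1*exp(-li(b))


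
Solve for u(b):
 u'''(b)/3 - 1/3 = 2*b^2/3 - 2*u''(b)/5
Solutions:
 u(b) = C1 + C2*b + C3*exp(-6*b/5) + 5*b^4/36 - 25*b^3/54 + 85*b^2/54


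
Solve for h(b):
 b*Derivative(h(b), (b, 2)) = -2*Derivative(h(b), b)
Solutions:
 h(b) = C1 + C2/b


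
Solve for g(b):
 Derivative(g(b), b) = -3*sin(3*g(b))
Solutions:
 g(b) = -acos((-C1 - exp(18*b))/(C1 - exp(18*b)))/3 + 2*pi/3
 g(b) = acos((-C1 - exp(18*b))/(C1 - exp(18*b)))/3


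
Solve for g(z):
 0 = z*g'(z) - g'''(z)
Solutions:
 g(z) = C1 + Integral(C2*airyai(z) + C3*airybi(z), z)


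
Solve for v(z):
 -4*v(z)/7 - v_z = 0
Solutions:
 v(z) = C1*exp(-4*z/7)


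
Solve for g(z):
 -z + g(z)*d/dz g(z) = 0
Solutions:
 g(z) = -sqrt(C1 + z^2)
 g(z) = sqrt(C1 + z^2)


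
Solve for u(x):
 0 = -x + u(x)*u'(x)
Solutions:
 u(x) = -sqrt(C1 + x^2)
 u(x) = sqrt(C1 + x^2)


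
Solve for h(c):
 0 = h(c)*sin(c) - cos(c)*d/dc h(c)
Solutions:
 h(c) = C1/cos(c)


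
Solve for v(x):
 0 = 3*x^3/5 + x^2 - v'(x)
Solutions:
 v(x) = C1 + 3*x^4/20 + x^3/3


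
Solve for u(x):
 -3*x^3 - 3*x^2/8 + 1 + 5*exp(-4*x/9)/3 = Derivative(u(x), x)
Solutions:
 u(x) = C1 - 3*x^4/4 - x^3/8 + x - 15*exp(-4*x/9)/4


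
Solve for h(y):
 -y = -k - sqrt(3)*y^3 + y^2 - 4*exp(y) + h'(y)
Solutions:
 h(y) = C1 + k*y + sqrt(3)*y^4/4 - y^3/3 - y^2/2 + 4*exp(y)


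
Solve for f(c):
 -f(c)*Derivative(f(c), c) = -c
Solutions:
 f(c) = -sqrt(C1 + c^2)
 f(c) = sqrt(C1 + c^2)


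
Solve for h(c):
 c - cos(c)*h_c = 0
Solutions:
 h(c) = C1 + Integral(c/cos(c), c)


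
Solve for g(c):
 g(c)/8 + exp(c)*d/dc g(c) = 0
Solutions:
 g(c) = C1*exp(exp(-c)/8)


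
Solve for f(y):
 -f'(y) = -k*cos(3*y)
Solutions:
 f(y) = C1 + k*sin(3*y)/3


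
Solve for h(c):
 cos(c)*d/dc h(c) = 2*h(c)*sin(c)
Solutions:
 h(c) = C1/cos(c)^2


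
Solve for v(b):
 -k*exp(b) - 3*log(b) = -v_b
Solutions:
 v(b) = C1 + 3*b*log(b) - 3*b + k*exp(b)


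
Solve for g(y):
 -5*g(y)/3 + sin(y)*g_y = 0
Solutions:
 g(y) = C1*(cos(y) - 1)^(5/6)/(cos(y) + 1)^(5/6)


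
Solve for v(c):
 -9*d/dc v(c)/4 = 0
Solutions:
 v(c) = C1


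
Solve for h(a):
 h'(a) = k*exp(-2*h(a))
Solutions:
 h(a) = log(-sqrt(C1 + 2*a*k))
 h(a) = log(C1 + 2*a*k)/2


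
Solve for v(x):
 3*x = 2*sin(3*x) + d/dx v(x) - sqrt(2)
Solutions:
 v(x) = C1 + 3*x^2/2 + sqrt(2)*x + 2*cos(3*x)/3


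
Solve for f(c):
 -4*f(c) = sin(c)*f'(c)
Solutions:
 f(c) = C1*(cos(c)^2 + 2*cos(c) + 1)/(cos(c)^2 - 2*cos(c) + 1)


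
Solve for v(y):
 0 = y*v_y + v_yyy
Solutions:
 v(y) = C1 + Integral(C2*airyai(-y) + C3*airybi(-y), y)


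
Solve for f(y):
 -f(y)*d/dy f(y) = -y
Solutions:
 f(y) = -sqrt(C1 + y^2)
 f(y) = sqrt(C1 + y^2)


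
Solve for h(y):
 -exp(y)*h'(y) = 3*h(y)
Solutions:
 h(y) = C1*exp(3*exp(-y))


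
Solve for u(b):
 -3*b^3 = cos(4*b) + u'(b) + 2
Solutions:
 u(b) = C1 - 3*b^4/4 - 2*b - sin(4*b)/4


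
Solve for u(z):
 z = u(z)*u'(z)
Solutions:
 u(z) = -sqrt(C1 + z^2)
 u(z) = sqrt(C1 + z^2)


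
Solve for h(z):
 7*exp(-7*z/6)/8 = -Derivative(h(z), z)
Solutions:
 h(z) = C1 + 3*exp(-7*z/6)/4


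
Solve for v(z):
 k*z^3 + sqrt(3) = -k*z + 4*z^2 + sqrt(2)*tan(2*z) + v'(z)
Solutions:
 v(z) = C1 + k*z^4/4 + k*z^2/2 - 4*z^3/3 + sqrt(3)*z + sqrt(2)*log(cos(2*z))/2


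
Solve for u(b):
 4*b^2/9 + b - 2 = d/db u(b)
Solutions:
 u(b) = C1 + 4*b^3/27 + b^2/2 - 2*b


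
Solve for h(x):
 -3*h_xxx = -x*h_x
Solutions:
 h(x) = C1 + Integral(C2*airyai(3^(2/3)*x/3) + C3*airybi(3^(2/3)*x/3), x)


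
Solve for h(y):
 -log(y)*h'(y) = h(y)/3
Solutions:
 h(y) = C1*exp(-li(y)/3)


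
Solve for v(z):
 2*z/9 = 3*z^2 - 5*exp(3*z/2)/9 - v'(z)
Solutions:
 v(z) = C1 + z^3 - z^2/9 - 10*exp(3*z/2)/27


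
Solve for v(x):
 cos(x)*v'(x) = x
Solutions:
 v(x) = C1 + Integral(x/cos(x), x)


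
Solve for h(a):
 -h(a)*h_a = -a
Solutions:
 h(a) = -sqrt(C1 + a^2)
 h(a) = sqrt(C1 + a^2)


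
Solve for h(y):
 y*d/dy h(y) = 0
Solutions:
 h(y) = C1


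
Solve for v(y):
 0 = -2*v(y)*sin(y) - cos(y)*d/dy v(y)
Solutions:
 v(y) = C1*cos(y)^2


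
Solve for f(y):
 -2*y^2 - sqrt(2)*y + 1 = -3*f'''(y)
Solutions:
 f(y) = C1 + C2*y + C3*y^2 + y^5/90 + sqrt(2)*y^4/72 - y^3/18


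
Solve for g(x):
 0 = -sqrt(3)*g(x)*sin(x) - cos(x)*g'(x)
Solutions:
 g(x) = C1*cos(x)^(sqrt(3))


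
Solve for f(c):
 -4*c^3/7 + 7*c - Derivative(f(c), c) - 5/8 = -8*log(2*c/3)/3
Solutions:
 f(c) = C1 - c^4/7 + 7*c^2/2 + 8*c*log(c)/3 - 79*c/24 - 8*c*log(3)/3 + 8*c*log(2)/3


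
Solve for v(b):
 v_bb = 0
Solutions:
 v(b) = C1 + C2*b


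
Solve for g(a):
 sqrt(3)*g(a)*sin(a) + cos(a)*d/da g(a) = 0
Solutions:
 g(a) = C1*cos(a)^(sqrt(3))


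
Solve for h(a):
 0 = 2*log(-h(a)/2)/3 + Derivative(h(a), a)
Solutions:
 3*Integral(1/(log(-_y) - log(2)), (_y, h(a)))/2 = C1 - a


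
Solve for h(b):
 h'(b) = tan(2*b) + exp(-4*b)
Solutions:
 h(b) = C1 + log(tan(2*b)^2 + 1)/4 - exp(-4*b)/4


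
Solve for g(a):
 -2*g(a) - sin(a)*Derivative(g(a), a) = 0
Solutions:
 g(a) = C1*(cos(a) + 1)/(cos(a) - 1)


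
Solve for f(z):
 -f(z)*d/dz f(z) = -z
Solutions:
 f(z) = -sqrt(C1 + z^2)
 f(z) = sqrt(C1 + z^2)


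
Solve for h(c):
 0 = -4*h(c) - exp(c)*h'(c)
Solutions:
 h(c) = C1*exp(4*exp(-c))


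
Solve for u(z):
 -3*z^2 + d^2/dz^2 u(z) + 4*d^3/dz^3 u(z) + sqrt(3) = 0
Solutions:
 u(z) = C1 + C2*z + C3*exp(-z/4) + z^4/4 - 4*z^3 + z^2*(48 - sqrt(3)/2)


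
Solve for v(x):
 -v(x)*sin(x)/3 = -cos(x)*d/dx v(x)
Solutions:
 v(x) = C1/cos(x)^(1/3)


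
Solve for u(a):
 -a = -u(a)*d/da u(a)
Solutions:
 u(a) = -sqrt(C1 + a^2)
 u(a) = sqrt(C1 + a^2)


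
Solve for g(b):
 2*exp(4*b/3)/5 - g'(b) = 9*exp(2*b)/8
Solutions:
 g(b) = C1 + 3*exp(4*b/3)/10 - 9*exp(2*b)/16


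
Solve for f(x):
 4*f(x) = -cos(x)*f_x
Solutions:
 f(x) = C1*(sin(x)^2 - 2*sin(x) + 1)/(sin(x)^2 + 2*sin(x) + 1)


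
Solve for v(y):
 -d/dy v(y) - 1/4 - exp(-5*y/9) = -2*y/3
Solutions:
 v(y) = C1 + y^2/3 - y/4 + 9*exp(-5*y/9)/5


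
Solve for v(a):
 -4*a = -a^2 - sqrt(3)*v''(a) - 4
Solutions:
 v(a) = C1 + C2*a - sqrt(3)*a^4/36 + 2*sqrt(3)*a^3/9 - 2*sqrt(3)*a^2/3


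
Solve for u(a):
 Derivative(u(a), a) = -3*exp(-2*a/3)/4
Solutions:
 u(a) = C1 + 9*exp(-2*a/3)/8


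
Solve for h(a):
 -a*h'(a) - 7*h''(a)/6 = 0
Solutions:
 h(a) = C1 + C2*erf(sqrt(21)*a/7)


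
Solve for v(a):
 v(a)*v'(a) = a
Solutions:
 v(a) = -sqrt(C1 + a^2)
 v(a) = sqrt(C1 + a^2)


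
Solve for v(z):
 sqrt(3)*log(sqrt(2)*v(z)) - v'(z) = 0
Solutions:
 -2*sqrt(3)*Integral(1/(2*log(_y) + log(2)), (_y, v(z)))/3 = C1 - z


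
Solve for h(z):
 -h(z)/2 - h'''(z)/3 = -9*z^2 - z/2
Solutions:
 h(z) = C3*exp(-2^(2/3)*3^(1/3)*z/2) + 18*z^2 + z + (C1*sin(2^(2/3)*3^(5/6)*z/4) + C2*cos(2^(2/3)*3^(5/6)*z/4))*exp(2^(2/3)*3^(1/3)*z/4)


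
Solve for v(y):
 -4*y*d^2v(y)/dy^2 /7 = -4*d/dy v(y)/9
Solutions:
 v(y) = C1 + C2*y^(16/9)


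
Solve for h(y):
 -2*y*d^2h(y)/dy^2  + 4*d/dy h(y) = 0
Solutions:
 h(y) = C1 + C2*y^3


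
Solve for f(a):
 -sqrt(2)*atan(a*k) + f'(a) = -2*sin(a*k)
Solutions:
 f(a) = C1 - 2*Piecewise((-cos(a*k)/k, Ne(k, 0)), (0, True)) + sqrt(2)*Piecewise((a*atan(a*k) - log(a^2*k^2 + 1)/(2*k), Ne(k, 0)), (0, True))


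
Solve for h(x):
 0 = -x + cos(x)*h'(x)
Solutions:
 h(x) = C1 + Integral(x/cos(x), x)


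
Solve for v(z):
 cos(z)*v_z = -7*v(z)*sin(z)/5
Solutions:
 v(z) = C1*cos(z)^(7/5)


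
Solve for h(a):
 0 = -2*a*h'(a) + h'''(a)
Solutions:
 h(a) = C1 + Integral(C2*airyai(2^(1/3)*a) + C3*airybi(2^(1/3)*a), a)


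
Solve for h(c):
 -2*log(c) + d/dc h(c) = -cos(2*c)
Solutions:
 h(c) = C1 + 2*c*log(c) - 2*c - sin(2*c)/2


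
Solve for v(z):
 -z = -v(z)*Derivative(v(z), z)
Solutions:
 v(z) = -sqrt(C1 + z^2)
 v(z) = sqrt(C1 + z^2)


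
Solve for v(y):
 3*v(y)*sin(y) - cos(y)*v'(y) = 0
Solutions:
 v(y) = C1/cos(y)^3


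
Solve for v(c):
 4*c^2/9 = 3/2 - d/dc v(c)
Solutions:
 v(c) = C1 - 4*c^3/27 + 3*c/2


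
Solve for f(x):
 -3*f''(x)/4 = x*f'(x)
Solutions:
 f(x) = C1 + C2*erf(sqrt(6)*x/3)


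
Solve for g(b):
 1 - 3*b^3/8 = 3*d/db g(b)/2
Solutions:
 g(b) = C1 - b^4/16 + 2*b/3


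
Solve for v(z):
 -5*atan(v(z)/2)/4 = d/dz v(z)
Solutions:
 Integral(1/atan(_y/2), (_y, v(z))) = C1 - 5*z/4


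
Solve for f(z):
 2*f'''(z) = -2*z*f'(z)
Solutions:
 f(z) = C1 + Integral(C2*airyai(-z) + C3*airybi(-z), z)


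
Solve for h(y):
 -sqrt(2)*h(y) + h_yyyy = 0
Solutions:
 h(y) = C1*exp(-2^(1/8)*y) + C2*exp(2^(1/8)*y) + C3*sin(2^(1/8)*y) + C4*cos(2^(1/8)*y)


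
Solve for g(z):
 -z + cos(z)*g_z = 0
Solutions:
 g(z) = C1 + Integral(z/cos(z), z)


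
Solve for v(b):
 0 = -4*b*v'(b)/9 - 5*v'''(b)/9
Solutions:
 v(b) = C1 + Integral(C2*airyai(-10^(2/3)*b/5) + C3*airybi(-10^(2/3)*b/5), b)


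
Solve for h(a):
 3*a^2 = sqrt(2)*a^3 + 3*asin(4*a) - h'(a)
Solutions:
 h(a) = C1 + sqrt(2)*a^4/4 - a^3 + 3*a*asin(4*a) + 3*sqrt(1 - 16*a^2)/4


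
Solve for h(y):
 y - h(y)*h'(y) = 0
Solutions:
 h(y) = -sqrt(C1 + y^2)
 h(y) = sqrt(C1 + y^2)


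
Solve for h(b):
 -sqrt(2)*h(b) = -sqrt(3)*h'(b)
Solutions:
 h(b) = C1*exp(sqrt(6)*b/3)


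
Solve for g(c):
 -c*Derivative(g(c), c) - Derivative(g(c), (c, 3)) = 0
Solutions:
 g(c) = C1 + Integral(C2*airyai(-c) + C3*airybi(-c), c)


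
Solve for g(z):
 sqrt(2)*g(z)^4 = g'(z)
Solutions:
 g(z) = (-1/(C1 + 3*sqrt(2)*z))^(1/3)
 g(z) = (-1/(C1 + sqrt(2)*z))^(1/3)*(-3^(2/3) - 3*3^(1/6)*I)/6
 g(z) = (-1/(C1 + sqrt(2)*z))^(1/3)*(-3^(2/3) + 3*3^(1/6)*I)/6


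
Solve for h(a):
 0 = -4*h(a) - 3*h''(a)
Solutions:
 h(a) = C1*sin(2*sqrt(3)*a/3) + C2*cos(2*sqrt(3)*a/3)


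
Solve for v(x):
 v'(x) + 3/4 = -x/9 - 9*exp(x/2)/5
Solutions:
 v(x) = C1 - x^2/18 - 3*x/4 - 18*exp(x/2)/5


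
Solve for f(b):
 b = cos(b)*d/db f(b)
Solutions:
 f(b) = C1 + Integral(b/cos(b), b)


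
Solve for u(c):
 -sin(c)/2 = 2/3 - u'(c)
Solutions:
 u(c) = C1 + 2*c/3 - cos(c)/2


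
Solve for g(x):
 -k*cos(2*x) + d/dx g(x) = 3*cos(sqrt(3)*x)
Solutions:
 g(x) = C1 + k*sin(2*x)/2 + sqrt(3)*sin(sqrt(3)*x)


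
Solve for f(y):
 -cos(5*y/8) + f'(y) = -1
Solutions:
 f(y) = C1 - y + 8*sin(5*y/8)/5


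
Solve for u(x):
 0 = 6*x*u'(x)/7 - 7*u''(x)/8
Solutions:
 u(x) = C1 + C2*erfi(2*sqrt(6)*x/7)


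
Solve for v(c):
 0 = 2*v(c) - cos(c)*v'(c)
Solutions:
 v(c) = C1*(sin(c) + 1)/(sin(c) - 1)


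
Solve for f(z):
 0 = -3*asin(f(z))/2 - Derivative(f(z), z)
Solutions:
 Integral(1/asin(_y), (_y, f(z))) = C1 - 3*z/2


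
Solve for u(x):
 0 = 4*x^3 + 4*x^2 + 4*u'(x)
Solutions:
 u(x) = C1 - x^4/4 - x^3/3


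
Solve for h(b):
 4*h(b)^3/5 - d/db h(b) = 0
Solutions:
 h(b) = -sqrt(10)*sqrt(-1/(C1 + 4*b))/2
 h(b) = sqrt(10)*sqrt(-1/(C1 + 4*b))/2


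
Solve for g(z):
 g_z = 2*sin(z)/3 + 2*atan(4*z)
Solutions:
 g(z) = C1 + 2*z*atan(4*z) - log(16*z^2 + 1)/4 - 2*cos(z)/3


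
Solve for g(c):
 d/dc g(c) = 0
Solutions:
 g(c) = C1


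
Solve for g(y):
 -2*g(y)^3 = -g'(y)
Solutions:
 g(y) = -sqrt(2)*sqrt(-1/(C1 + 2*y))/2
 g(y) = sqrt(2)*sqrt(-1/(C1 + 2*y))/2


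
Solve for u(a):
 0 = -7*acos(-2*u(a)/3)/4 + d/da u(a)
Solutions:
 Integral(1/acos(-2*_y/3), (_y, u(a))) = C1 + 7*a/4


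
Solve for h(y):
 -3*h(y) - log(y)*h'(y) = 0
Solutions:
 h(y) = C1*exp(-3*li(y))


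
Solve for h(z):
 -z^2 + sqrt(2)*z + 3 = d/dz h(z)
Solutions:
 h(z) = C1 - z^3/3 + sqrt(2)*z^2/2 + 3*z


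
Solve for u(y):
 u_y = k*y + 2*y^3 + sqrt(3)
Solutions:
 u(y) = C1 + k*y^2/2 + y^4/2 + sqrt(3)*y


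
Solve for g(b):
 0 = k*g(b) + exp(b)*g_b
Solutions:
 g(b) = C1*exp(k*exp(-b))


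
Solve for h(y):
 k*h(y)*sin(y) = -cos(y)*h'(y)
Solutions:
 h(y) = C1*exp(k*log(cos(y)))


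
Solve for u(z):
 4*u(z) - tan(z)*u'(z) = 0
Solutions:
 u(z) = C1*sin(z)^4


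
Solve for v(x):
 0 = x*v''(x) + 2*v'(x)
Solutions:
 v(x) = C1 + C2/x


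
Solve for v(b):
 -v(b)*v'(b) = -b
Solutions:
 v(b) = -sqrt(C1 + b^2)
 v(b) = sqrt(C1 + b^2)


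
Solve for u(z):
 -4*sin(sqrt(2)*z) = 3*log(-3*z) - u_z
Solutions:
 u(z) = C1 + 3*z*log(-z) - 3*z + 3*z*log(3) - 2*sqrt(2)*cos(sqrt(2)*z)


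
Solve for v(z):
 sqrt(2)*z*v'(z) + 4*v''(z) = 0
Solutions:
 v(z) = C1 + C2*erf(2^(3/4)*z/4)


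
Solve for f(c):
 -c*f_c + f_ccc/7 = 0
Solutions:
 f(c) = C1 + Integral(C2*airyai(7^(1/3)*c) + C3*airybi(7^(1/3)*c), c)


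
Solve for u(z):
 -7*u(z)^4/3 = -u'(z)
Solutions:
 u(z) = (-1/(C1 + 7*z))^(1/3)
 u(z) = (-1/(C1 + 7*z))^(1/3)*(-1 - sqrt(3)*I)/2
 u(z) = (-1/(C1 + 7*z))^(1/3)*(-1 + sqrt(3)*I)/2


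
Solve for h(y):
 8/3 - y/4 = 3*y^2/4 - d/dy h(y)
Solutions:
 h(y) = C1 + y^3/4 + y^2/8 - 8*y/3


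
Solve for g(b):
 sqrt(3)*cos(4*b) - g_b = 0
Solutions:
 g(b) = C1 + sqrt(3)*sin(4*b)/4


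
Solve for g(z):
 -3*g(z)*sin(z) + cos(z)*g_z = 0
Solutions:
 g(z) = C1/cos(z)^3


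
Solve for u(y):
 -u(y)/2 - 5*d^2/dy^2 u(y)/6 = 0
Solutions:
 u(y) = C1*sin(sqrt(15)*y/5) + C2*cos(sqrt(15)*y/5)


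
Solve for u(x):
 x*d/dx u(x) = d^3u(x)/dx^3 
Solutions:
 u(x) = C1 + Integral(C2*airyai(x) + C3*airybi(x), x)


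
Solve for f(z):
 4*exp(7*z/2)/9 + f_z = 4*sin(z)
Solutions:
 f(z) = C1 - 8*exp(7*z/2)/63 - 4*cos(z)


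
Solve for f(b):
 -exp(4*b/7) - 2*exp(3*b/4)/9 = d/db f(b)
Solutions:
 f(b) = C1 - 7*exp(4*b/7)/4 - 8*exp(3*b/4)/27


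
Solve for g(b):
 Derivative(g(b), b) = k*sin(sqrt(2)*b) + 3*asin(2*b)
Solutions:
 g(b) = C1 + 3*b*asin(2*b) - sqrt(2)*k*cos(sqrt(2)*b)/2 + 3*sqrt(1 - 4*b^2)/2


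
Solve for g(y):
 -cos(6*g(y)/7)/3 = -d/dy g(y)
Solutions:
 -y/3 - 7*log(sin(6*g(y)/7) - 1)/12 + 7*log(sin(6*g(y)/7) + 1)/12 = C1


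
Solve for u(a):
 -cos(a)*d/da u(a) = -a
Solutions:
 u(a) = C1 + Integral(a/cos(a), a)


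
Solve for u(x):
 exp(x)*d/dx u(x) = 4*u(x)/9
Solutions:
 u(x) = C1*exp(-4*exp(-x)/9)


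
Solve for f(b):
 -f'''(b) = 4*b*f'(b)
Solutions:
 f(b) = C1 + Integral(C2*airyai(-2^(2/3)*b) + C3*airybi(-2^(2/3)*b), b)


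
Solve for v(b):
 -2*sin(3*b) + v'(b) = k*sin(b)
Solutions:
 v(b) = C1 - k*cos(b) - 2*cos(3*b)/3


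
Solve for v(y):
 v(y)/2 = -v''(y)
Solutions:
 v(y) = C1*sin(sqrt(2)*y/2) + C2*cos(sqrt(2)*y/2)


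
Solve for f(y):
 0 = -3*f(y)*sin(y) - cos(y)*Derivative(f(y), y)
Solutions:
 f(y) = C1*cos(y)^3


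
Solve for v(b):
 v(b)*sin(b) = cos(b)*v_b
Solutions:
 v(b) = C1/cos(b)


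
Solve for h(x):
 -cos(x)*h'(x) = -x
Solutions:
 h(x) = C1 + Integral(x/cos(x), x)


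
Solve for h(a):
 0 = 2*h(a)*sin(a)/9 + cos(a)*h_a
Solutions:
 h(a) = C1*cos(a)^(2/9)


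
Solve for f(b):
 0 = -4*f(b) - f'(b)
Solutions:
 f(b) = C1*exp(-4*b)


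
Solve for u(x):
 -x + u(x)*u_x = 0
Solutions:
 u(x) = -sqrt(C1 + x^2)
 u(x) = sqrt(C1 + x^2)


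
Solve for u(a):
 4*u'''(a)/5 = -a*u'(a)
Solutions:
 u(a) = C1 + Integral(C2*airyai(-10^(1/3)*a/2) + C3*airybi(-10^(1/3)*a/2), a)


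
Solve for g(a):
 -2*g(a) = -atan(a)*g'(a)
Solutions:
 g(a) = C1*exp(2*Integral(1/atan(a), a))


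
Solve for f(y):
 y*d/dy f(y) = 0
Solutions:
 f(y) = C1


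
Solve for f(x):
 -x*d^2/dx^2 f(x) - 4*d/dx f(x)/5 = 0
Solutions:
 f(x) = C1 + C2*x^(1/5)


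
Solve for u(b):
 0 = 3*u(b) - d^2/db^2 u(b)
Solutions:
 u(b) = C1*exp(-sqrt(3)*b) + C2*exp(sqrt(3)*b)


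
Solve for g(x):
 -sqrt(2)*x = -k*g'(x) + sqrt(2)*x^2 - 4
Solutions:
 g(x) = C1 + sqrt(2)*x^3/(3*k) + sqrt(2)*x^2/(2*k) - 4*x/k


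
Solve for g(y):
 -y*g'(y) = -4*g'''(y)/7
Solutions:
 g(y) = C1 + Integral(C2*airyai(14^(1/3)*y/2) + C3*airybi(14^(1/3)*y/2), y)


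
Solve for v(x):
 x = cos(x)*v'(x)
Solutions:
 v(x) = C1 + Integral(x/cos(x), x)


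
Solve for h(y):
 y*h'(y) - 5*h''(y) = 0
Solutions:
 h(y) = C1 + C2*erfi(sqrt(10)*y/10)


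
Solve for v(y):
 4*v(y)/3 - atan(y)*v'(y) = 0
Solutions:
 v(y) = C1*exp(4*Integral(1/atan(y), y)/3)


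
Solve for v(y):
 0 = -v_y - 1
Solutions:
 v(y) = C1 - y


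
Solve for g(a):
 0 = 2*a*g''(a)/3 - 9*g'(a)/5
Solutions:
 g(a) = C1 + C2*a^(37/10)


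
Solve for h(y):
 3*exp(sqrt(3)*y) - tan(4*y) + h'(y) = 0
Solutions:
 h(y) = C1 - sqrt(3)*exp(sqrt(3)*y) - log(cos(4*y))/4


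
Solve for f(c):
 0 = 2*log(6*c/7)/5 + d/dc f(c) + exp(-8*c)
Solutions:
 f(c) = C1 - 2*c*log(c)/5 + 2*c*(-log(6) + 1 + log(7))/5 + exp(-8*c)/8


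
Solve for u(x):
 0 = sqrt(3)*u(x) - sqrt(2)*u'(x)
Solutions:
 u(x) = C1*exp(sqrt(6)*x/2)


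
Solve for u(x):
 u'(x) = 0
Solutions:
 u(x) = C1


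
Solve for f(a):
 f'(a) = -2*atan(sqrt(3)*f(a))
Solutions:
 Integral(1/atan(sqrt(3)*_y), (_y, f(a))) = C1 - 2*a


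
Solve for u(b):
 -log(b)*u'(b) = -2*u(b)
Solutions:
 u(b) = C1*exp(2*li(b))


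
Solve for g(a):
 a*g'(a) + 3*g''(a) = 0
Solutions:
 g(a) = C1 + C2*erf(sqrt(6)*a/6)


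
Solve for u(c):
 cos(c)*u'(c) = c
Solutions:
 u(c) = C1 + Integral(c/cos(c), c)


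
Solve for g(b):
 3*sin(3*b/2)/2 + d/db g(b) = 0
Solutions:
 g(b) = C1 + cos(3*b/2)


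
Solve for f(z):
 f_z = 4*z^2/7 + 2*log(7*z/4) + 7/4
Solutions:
 f(z) = C1 + 4*z^3/21 + 2*z*log(z) - z/4 + z*log(49/16)


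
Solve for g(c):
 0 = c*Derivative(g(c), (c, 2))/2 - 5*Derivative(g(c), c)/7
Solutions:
 g(c) = C1 + C2*c^(17/7)


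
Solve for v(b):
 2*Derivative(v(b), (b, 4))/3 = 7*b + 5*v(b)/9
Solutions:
 v(b) = C1*exp(-5^(1/4)*6^(3/4)*b/6) + C2*exp(5^(1/4)*6^(3/4)*b/6) + C3*sin(5^(1/4)*6^(3/4)*b/6) + C4*cos(5^(1/4)*6^(3/4)*b/6) - 63*b/5
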